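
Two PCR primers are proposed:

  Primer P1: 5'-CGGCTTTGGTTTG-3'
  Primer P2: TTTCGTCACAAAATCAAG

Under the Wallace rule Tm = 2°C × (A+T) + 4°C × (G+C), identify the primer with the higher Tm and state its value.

Primer P1: A+T=6, G+C=7 → Tm = 2(6)+4(7) = 40°C
Primer P2: A+T=12, G+C=6 → Tm = 2(12)+4(6) = 48°C
40°C vs 48°C → primer P2 is higher.

Primer P2, 48°C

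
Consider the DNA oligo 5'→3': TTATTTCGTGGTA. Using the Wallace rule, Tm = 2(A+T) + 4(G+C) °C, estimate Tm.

Scanning the sequence gives C=1, G=3, A=2, T=7.
AT pairs contribute 9, GC pairs contribute 4.
Tm = 2×9 + 4×4 = 34°C

34°C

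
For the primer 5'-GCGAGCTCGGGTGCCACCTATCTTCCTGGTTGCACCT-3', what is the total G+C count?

T=10, A=4, C=13, G=10
Total G or C: 10 + 13 = 23

23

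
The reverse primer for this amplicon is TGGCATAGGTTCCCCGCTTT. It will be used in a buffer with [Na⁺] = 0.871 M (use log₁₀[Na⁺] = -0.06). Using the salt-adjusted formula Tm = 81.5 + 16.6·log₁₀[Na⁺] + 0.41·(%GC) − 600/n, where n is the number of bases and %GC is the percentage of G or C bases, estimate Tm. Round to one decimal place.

73.1°C

Length n = 20. Base counts: G=5, A=2, C=6, T=7
G+C = 11, so %GC = 11/20 × 100 = 55%
Salt term: 16.6 × (-0.06) = -0.996
GC term: 0.41 × 55 = 22.55; length term: −600/20 = −30
Tm = 81.5 + (-0.996) + 22.55 − 30 = 73.054 → 73.1°C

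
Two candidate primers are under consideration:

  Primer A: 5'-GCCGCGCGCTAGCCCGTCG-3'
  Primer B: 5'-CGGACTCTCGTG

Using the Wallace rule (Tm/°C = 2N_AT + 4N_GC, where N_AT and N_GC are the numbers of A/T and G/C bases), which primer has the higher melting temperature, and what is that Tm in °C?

Primer A, 70°C

Primer A: A+T=3, G+C=16 → Tm = 2(3)+4(16) = 70°C
Primer B: A+T=4, G+C=8 → Tm = 2(4)+4(8) = 40°C
70°C vs 40°C → primer A is higher.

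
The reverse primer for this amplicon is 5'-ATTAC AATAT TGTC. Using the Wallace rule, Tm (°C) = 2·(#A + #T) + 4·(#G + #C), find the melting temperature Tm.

T=6, G=1, C=2, A=5
So N_AT = 11 and N_GC = 3.
Tm = 2×11 + 4×3 = 34°C

34°C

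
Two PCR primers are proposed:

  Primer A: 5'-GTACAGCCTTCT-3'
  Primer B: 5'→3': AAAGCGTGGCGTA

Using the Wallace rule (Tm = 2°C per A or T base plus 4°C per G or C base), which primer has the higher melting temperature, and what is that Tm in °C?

Primer A: A+T=6, G+C=6 → Tm = 2(6)+4(6) = 36°C
Primer B: A+T=6, G+C=7 → Tm = 2(6)+4(7) = 40°C
36°C vs 40°C → primer B is higher.

Primer B, 40°C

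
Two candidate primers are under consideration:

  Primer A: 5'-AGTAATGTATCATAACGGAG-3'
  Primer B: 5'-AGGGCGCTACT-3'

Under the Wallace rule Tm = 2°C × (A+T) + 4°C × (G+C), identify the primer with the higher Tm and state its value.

Primer A, 54°C

Primer A: A+T=13, G+C=7 → Tm = 2(13)+4(7) = 54°C
Primer B: A+T=4, G+C=7 → Tm = 2(4)+4(7) = 36°C
54°C vs 36°C → primer A is higher.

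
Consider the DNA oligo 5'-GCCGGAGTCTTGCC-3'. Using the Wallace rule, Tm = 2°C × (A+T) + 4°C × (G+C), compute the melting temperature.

Counting bases: T=3, C=5, G=5, A=1
So N_AT = 4 and N_GC = 10.
Tm = 2×4 + 4×10 = 48°C

48°C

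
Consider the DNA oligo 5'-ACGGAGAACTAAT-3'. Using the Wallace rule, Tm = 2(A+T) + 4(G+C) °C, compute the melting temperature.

Counting bases: A=6, C=2, G=3, T=2
AT pairs contribute 8, GC pairs contribute 5.
Tm = 2(8) + 4(5) = 16 + 20 = 36°C

36°C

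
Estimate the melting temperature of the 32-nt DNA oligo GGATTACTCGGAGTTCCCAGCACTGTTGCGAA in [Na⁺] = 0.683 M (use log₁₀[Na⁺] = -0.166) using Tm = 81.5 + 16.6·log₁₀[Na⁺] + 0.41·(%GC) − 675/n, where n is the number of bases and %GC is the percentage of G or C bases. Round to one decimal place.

79.4°C

Length n = 32. Scanning the sequence gives C=8, T=8, G=9, A=7.
G+C = 17, so %GC = 17/32 × 100 = 53.125%
Salt term: 16.6 × (-0.166) = -2.756
GC term: 0.41 × 53.125 = 21.781; length term: −675/32 = −21.094
Tm = 81.5 + (-2.756) + 21.781 − 21.094 = 79.431 → 79.4°C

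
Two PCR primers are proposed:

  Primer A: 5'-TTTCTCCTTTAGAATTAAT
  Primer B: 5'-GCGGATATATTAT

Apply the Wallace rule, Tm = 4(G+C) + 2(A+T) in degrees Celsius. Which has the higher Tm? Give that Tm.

Primer A: A+T=15, G+C=4 → Tm = 2(15)+4(4) = 46°C
Primer B: A+T=9, G+C=4 → Tm = 2(9)+4(4) = 34°C
46°C vs 34°C → primer A is higher.

Primer A, 46°C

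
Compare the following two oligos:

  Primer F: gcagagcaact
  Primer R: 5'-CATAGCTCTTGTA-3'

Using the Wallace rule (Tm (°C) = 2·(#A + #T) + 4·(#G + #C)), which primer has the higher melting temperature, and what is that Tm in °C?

Primer R, 36°C

Primer F: A+T=5, G+C=6 → Tm = 2(5)+4(6) = 34°C
Primer R: A+T=8, G+C=5 → Tm = 2(8)+4(5) = 36°C
34°C vs 36°C → primer R is higher.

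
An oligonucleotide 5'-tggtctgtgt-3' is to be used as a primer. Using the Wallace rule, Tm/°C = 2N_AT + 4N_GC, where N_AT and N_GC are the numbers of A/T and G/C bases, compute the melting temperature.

30°C

Scanning the sequence gives T=5, G=4, C=1, A=0.
A+T = 5, G+C = 5
Tm = 4·5 + 2·5 = 20 + 10 = 30°C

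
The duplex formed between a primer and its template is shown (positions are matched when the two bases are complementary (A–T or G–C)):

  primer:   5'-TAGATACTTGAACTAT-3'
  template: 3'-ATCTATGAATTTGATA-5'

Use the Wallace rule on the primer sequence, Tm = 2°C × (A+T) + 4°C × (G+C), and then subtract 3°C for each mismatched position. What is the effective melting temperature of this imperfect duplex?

Primer base counts: A=6, T=6, G=2, C=2 → A+T=12, G+C=4
Perfect-match Tm = 2(12) + 4(4) = 24 + 16 = 40°C
Mismatches (positions where the bases are not complementary): 1 (at position 10)
Effective Tm = 40 − 1×3 = 40 − 3 = 37°C

37°C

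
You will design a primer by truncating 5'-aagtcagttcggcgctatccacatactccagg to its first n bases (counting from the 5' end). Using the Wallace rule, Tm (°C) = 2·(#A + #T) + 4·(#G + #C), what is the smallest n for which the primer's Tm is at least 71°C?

n = 24

First 23 bases: AAGTCAGTTCGGCGCTATCCACA → Tm = 70°C (< 71°C)
First 24 bases: AAGTCAGTTCGGCGCTATCCACAT → Tm = 72°C (≥ 71°C)
Since every base adds ≥2°C, Tm only increases with n, so the threshold is first crossed at n = 24.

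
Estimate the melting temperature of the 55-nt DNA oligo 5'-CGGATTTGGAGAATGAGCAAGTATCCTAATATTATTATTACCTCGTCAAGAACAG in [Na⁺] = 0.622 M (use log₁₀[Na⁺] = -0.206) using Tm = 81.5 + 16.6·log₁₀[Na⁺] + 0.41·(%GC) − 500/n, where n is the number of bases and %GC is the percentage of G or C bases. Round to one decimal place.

83.9°C

Length n = 55. G=11, C=9, A=19, T=16
G+C = 20, so %GC = 20/55 × 100 = 36.364%
Salt term: 16.6 × (-0.206) = -3.42
GC term: 0.41 × 36.364 = 14.909; length term: −500/55 = −9.091
Tm = 81.5 + (-3.42) + 14.909 − 9.091 = 83.898 → 83.9°C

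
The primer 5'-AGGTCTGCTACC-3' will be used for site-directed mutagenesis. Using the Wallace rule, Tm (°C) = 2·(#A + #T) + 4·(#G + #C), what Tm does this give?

38°C

Scanning the sequence gives T=3, C=4, A=2, G=3.
A+T = 5, G+C = 7
Tm = 2(5) + 4(7) = 10 + 28 = 38°C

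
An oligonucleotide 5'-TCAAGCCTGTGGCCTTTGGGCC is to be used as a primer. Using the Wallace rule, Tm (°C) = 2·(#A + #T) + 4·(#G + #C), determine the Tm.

A=2, T=6, G=7, C=7
So N_AT = 8 and N_GC = 14.
Tm = 4·14 + 2·8 = 56 + 16 = 72°C

72°C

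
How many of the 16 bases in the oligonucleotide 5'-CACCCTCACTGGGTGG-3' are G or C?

11

C=6, T=3, A=2, G=5
G+C = 5 + 6 = 11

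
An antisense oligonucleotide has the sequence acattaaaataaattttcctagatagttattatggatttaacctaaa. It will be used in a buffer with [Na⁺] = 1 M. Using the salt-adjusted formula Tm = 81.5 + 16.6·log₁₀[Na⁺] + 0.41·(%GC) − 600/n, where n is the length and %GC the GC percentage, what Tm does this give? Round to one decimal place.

76.6°C

Length n = 47. C=5, T=18, A=20, G=4
G+C = 9, so %GC = 9/47 × 100 = 19.149%
Salt term: 16.6 × (0) = 0
GC term: 0.41 × 19.149 = 7.851; length term: −600/47 = −12.766
Tm = 81.5 + (0) + 7.851 − 12.766 = 76.585 → 76.6°C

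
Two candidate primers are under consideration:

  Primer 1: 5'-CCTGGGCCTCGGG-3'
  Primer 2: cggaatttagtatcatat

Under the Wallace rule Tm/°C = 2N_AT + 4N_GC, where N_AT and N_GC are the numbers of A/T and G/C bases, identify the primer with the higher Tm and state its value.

Primer 1: A+T=2, G+C=11 → Tm = 2(2)+4(11) = 48°C
Primer 2: A+T=13, G+C=5 → Tm = 2(13)+4(5) = 46°C
48°C vs 46°C → primer 1 is higher.

Primer 1, 48°C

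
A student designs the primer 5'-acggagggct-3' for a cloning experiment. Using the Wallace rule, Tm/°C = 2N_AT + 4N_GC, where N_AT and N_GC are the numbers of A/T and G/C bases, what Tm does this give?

Counting bases: T=1, G=5, A=2, C=2
So N_AT = 3 and N_GC = 7.
Tm = 2(3) + 4(7) = 6 + 28 = 34°C

34°C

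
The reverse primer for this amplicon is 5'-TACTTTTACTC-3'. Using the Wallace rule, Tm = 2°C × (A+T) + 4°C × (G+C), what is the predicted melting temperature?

28°C

Base counts: G=0, A=2, T=6, C=3
A+T = 8, G+C = 3
Tm = 2×8 + 4×3 = 28°C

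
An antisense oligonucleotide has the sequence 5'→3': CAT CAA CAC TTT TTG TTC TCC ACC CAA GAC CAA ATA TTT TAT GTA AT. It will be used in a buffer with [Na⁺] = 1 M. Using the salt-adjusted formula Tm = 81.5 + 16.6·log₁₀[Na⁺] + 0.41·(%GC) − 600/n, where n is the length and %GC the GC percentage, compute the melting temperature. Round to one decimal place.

Length n = 47. Base counts: C=12, G=3, T=17, A=15
G+C = 15, so %GC = 15/47 × 100 = 31.915%
Salt term: 16.6 × (0) = 0
GC term: 0.41 × 31.915 = 13.085; length term: −600/47 = −12.766
Tm = 81.5 + (0) + 13.085 − 12.766 = 81.819 → 81.8°C

81.8°C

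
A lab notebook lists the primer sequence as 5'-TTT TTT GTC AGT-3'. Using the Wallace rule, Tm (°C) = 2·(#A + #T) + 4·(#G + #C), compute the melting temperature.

30°C

T=8, C=1, G=2, A=1
So N_AT = 9 and N_GC = 3.
Tm = 4·3 + 2·9 = 12 + 18 = 30°C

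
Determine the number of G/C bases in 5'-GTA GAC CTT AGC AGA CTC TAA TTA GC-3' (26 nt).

Base counts: C=6, G=5, T=7, A=8
Total G or C: 5 + 6 = 11

11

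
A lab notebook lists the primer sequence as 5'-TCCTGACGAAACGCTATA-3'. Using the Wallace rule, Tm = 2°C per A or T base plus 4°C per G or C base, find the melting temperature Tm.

52°C

Counting bases: T=4, G=3, A=6, C=5
A+T = 10, G+C = 8
Tm = 2×10 + 4×8 = 52°C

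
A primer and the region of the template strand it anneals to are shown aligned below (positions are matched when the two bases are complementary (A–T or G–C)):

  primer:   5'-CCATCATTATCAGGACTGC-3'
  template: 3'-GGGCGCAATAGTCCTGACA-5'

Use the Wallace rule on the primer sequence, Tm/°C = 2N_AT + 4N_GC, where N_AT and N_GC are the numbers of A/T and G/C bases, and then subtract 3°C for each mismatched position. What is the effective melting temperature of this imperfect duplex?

Primer base counts: A=5, T=5, G=3, C=6 → A+T=10, G+C=9
Perfect-match Tm = 2(10) + 4(9) = 20 + 36 = 56°C
Mismatches (positions where the bases are not complementary): 4 (at positions 3, 4, 6, 19)
Effective Tm = 56 − 4×3 = 56 − 12 = 44°C

44°C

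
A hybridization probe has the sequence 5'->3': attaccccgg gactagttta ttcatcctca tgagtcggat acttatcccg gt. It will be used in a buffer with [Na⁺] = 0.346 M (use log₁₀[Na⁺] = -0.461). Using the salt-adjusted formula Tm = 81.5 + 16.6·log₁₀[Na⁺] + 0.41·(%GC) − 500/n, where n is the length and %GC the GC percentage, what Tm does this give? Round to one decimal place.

83.2°C

Length n = 52. Base counts: T=17, G=10, C=14, A=11
G+C = 24, so %GC = 24/52 × 100 = 46.154%
Salt term: 16.6 × (-0.461) = -7.653
GC term: 0.41 × 46.154 = 18.923; length term: −500/52 = −9.615
Tm = 81.5 + (-7.653) + 18.923 − 9.615 = 83.155 → 83.2°C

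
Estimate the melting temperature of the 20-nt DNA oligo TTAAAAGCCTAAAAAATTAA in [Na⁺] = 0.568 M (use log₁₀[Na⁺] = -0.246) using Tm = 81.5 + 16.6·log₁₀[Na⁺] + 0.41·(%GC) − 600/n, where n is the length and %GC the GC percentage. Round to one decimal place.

Length n = 20. Scanning the sequence gives A=12, T=5, C=2, G=1.
G+C = 3, so %GC = 3/20 × 100 = 15%
Salt term: 16.6 × (-0.246) = -4.084
GC term: 0.41 × 15 = 6.15; length term: −600/20 = −30
Tm = 81.5 + (-4.084) + 6.15 − 30 = 53.566 → 53.6°C

53.6°C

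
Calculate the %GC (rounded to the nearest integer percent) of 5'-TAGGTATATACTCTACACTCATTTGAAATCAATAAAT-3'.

A=15, G=3, T=13, C=6
G+C = 3 + 6 = 9 out of 37 bases
%GC = 9/37 × 100 = 24.32% ≈ 24%

24%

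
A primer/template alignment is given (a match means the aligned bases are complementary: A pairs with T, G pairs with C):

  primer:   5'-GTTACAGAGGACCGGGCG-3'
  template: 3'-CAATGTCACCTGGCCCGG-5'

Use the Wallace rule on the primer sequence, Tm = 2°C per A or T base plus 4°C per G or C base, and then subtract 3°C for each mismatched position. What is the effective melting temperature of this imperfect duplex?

Primer base counts: A=4, T=2, G=8, C=4 → A+T=6, G+C=12
Perfect-match Tm = 2(6) + 4(12) = 12 + 48 = 60°C
Mismatches (positions where the bases are not complementary): 2 (at positions 8, 18)
Effective Tm = 60 − 2×3 = 60 − 6 = 54°C

54°C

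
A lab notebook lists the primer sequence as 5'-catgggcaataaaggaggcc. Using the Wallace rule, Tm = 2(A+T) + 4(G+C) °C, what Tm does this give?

Base counts: G=7, T=2, C=4, A=7
AT pairs contribute 9, GC pairs contribute 11.
Tm = 4·11 + 2·9 = 44 + 18 = 62°C

62°C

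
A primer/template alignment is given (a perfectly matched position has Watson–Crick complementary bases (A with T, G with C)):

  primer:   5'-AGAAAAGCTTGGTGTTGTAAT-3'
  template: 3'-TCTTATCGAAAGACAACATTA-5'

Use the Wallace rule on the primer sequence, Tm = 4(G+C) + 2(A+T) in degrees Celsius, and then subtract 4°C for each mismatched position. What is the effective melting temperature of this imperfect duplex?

Primer base counts: A=7, T=7, G=6, C=1 → A+T=14, G+C=7
Perfect-match Tm = 2(14) + 4(7) = 28 + 28 = 56°C
Mismatches (positions where the bases are not complementary): 3 (at positions 5, 11, 12)
Effective Tm = 56 − 3×4 = 56 − 12 = 44°C

44°C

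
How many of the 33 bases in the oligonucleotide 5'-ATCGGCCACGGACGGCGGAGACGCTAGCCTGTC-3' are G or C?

23

G=12, C=11, T=4, A=6
Total G or C: 12 + 11 = 23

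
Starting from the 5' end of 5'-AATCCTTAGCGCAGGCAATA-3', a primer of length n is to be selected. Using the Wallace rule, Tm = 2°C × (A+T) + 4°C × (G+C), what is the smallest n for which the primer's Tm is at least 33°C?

n = 12

First 11 bases: AATCCTTAGCG → Tm = 32°C (< 33°C)
First 12 bases: AATCCTTAGCGC → Tm = 36°C (≥ 33°C)
Each additional base adds 2°C (A/T) or 4°C (G/C), so Tm is non-decreasing in n; n = 12 is the first length to reach 33°C.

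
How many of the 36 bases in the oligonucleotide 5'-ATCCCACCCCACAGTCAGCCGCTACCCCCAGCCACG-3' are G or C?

Base counts: C=20, G=5, A=8, T=3
G+C = 5 + 20 = 25

25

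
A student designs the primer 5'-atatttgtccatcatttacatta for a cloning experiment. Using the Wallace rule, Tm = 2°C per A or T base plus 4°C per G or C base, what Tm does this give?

56°C

Base counts: A=7, G=1, C=4, T=11
A+T = 18, G+C = 5
Tm = 2(18) + 4(5) = 36 + 20 = 56°C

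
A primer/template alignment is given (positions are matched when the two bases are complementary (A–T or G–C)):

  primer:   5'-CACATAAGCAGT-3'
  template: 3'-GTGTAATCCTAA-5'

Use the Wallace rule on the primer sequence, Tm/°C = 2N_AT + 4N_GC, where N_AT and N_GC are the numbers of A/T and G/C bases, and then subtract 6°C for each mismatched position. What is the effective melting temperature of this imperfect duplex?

16°C

Primer base counts: A=5, T=2, G=2, C=3 → A+T=7, G+C=5
Perfect-match Tm = 2(7) + 4(5) = 14 + 20 = 34°C
Mismatches (positions where the bases are not complementary): 3 (at positions 6, 9, 11)
Effective Tm = 34 − 3×6 = 34 − 18 = 16°C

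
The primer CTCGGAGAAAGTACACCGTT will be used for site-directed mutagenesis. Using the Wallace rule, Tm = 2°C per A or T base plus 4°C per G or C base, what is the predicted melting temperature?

60°C

A=6, G=5, C=5, T=4
AT pairs contribute 10, GC pairs contribute 10.
Tm = 2(10) + 4(10) = 20 + 40 = 60°C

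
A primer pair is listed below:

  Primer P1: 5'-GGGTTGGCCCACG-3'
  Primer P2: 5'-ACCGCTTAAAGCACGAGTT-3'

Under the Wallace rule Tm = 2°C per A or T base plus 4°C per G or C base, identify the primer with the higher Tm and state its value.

Primer P2, 56°C

Primer P1: A+T=3, G+C=10 → Tm = 2(3)+4(10) = 46°C
Primer P2: A+T=10, G+C=9 → Tm = 2(10)+4(9) = 56°C
46°C vs 56°C → primer P2 is higher.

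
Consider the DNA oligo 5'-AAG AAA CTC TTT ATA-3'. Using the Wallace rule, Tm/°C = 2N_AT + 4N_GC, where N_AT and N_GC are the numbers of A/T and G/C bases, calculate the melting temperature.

36°C

Counting bases: G=1, C=2, A=7, T=5
AT pairs contribute 12, GC pairs contribute 3.
Tm = 2×12 + 4×3 = 36°C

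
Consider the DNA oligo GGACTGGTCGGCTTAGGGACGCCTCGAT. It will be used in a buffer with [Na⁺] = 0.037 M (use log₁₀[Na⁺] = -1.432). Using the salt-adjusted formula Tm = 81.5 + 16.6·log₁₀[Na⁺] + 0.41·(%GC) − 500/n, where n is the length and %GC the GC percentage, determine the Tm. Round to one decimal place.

66.2°C

Length n = 28. A=4, G=11, C=7, T=6
G+C = 18, so %GC = 18/28 × 100 = 64.286%
Salt term: 16.6 × (-1.432) = -23.771
GC term: 0.41 × 64.286 = 26.357; length term: −500/28 = −17.857
Tm = 81.5 + (-23.771) + 26.357 − 17.857 = 66.229 → 66.2°C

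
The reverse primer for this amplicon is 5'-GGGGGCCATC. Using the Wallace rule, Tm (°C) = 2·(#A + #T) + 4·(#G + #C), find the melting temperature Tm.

36°C

C=3, G=5, A=1, T=1
AT pairs contribute 2, GC pairs contribute 8.
Tm = 2(2) + 4(8) = 4 + 32 = 36°C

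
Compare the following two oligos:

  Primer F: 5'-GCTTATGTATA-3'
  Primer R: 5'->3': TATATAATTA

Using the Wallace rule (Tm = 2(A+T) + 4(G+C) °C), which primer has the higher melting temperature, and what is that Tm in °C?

Primer F: A+T=8, G+C=3 → Tm = 2(8)+4(3) = 28°C
Primer R: A+T=10, G+C=0 → Tm = 2(10)+4(0) = 20°C
28°C vs 20°C → primer F is higher.

Primer F, 28°C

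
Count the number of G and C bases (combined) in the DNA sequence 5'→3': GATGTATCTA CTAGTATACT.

6

Base counts: T=8, C=3, G=3, A=6
Total G or C: 3 + 3 = 6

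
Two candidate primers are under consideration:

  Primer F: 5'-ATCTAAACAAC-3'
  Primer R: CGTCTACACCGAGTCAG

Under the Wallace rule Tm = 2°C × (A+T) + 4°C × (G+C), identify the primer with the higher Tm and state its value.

Primer F: A+T=8, G+C=3 → Tm = 2(8)+4(3) = 28°C
Primer R: A+T=7, G+C=10 → Tm = 2(7)+4(10) = 54°C
28°C vs 54°C → primer R is higher.

Primer R, 54°C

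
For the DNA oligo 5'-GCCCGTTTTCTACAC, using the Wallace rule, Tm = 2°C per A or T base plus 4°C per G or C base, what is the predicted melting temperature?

46°C

Counting bases: A=2, G=2, T=5, C=6
A+T = 7, G+C = 8
Tm = 4·8 + 2·7 = 32 + 14 = 46°C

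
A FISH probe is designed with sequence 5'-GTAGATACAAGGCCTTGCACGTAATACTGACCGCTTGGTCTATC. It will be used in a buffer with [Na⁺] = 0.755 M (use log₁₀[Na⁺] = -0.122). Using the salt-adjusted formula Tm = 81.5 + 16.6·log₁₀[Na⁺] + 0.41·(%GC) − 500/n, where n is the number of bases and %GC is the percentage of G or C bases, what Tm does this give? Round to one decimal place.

Length n = 44. Counting bases: A=11, T=12, C=11, G=10
G+C = 21, so %GC = 21/44 × 100 = 47.727%
Salt term: 16.6 × (-0.122) = -2.025
GC term: 0.41 × 47.727 = 19.568; length term: −500/44 = −11.364
Tm = 81.5 + (-2.025) + 19.568 − 11.364 = 87.679 → 87.7°C

87.7°C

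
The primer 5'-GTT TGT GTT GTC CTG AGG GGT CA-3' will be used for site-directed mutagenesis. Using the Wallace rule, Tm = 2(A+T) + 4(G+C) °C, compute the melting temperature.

70°C

A=2, G=9, T=9, C=3
A+T = 11, G+C = 12
Tm = 4·12 + 2·11 = 48 + 22 = 70°C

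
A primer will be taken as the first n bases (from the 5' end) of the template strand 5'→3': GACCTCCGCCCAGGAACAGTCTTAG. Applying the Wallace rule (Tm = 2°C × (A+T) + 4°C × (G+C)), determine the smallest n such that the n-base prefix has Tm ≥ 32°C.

First 8 bases: GACCTCCG → Tm = 28°C (< 32°C)
First 9 bases: GACCTCCGC → Tm = 32°C (≥ 32°C)
Since every base adds ≥2°C, Tm only increases with n, so the threshold is first crossed at n = 9.

n = 9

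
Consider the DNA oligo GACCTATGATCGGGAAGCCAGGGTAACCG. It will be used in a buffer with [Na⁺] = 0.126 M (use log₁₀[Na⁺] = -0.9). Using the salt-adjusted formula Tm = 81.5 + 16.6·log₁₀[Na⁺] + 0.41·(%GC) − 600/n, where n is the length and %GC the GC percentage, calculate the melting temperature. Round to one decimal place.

Length n = 29. T=4, G=10, C=7, A=8
G+C = 17, so %GC = 17/29 × 100 = 58.621%
Salt term: 16.6 × (-0.9) = -14.94
GC term: 0.41 × 58.621 = 24.035; length term: −600/29 = −20.69
Tm = 81.5 + (-14.94) + 24.035 − 20.69 = 69.905 → 69.9°C

69.9°C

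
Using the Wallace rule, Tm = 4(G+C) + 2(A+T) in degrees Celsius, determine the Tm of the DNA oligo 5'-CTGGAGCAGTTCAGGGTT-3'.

A=3, T=5, G=7, C=3
So N_AT = 8 and N_GC = 10.
Tm = 2×8 + 4×10 = 56°C

56°C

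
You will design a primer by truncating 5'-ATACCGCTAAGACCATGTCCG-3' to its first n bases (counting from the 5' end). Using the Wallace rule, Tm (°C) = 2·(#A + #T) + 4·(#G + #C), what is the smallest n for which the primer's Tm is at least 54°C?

n = 19

First 18 bases: ATACCGCTAAGACCATGT → Tm = 52°C (< 54°C)
First 19 bases: ATACCGCTAAGACCATGTC → Tm = 56°C (≥ 54°C)
Since every base adds ≥2°C, Tm only increases with n, so the threshold is first crossed at n = 19.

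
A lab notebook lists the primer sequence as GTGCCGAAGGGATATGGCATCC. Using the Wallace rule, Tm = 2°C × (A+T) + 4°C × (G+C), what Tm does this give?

Counting bases: G=8, C=5, T=4, A=5
AT pairs contribute 9, GC pairs contribute 13.
Tm = 2(9) + 4(13) = 18 + 52 = 70°C

70°C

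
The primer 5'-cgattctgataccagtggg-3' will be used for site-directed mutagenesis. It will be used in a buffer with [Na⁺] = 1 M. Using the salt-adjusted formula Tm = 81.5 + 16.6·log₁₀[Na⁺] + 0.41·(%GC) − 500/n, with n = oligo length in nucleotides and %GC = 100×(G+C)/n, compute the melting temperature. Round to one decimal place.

76.8°C

Length n = 19. Scanning the sequence gives C=4, T=5, G=6, A=4.
G+C = 10, so %GC = 10/19 × 100 = 52.632%
Salt term: 16.6 × (0) = 0
GC term: 0.41 × 52.632 = 21.579; length term: −500/19 = −26.316
Tm = 81.5 + (0) + 21.579 − 26.316 = 76.763 → 76.8°C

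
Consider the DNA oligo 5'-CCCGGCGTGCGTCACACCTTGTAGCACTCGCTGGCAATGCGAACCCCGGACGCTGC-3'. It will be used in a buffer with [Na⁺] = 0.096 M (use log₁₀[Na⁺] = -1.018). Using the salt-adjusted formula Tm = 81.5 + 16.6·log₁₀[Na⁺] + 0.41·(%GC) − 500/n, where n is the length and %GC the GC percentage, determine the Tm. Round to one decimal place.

Length n = 56. Base counts: C=22, T=9, G=16, A=9
G+C = 38, so %GC = 38/56 × 100 = 67.857%
Salt term: 16.6 × (-1.018) = -16.899
GC term: 0.41 × 67.857 = 27.821; length term: −500/56 = −8.929
Tm = 81.5 + (-16.899) + 27.821 − 8.929 = 83.493 → 83.5°C

83.5°C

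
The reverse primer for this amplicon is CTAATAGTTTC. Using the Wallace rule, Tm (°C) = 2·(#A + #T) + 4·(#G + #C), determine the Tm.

Scanning the sequence gives C=2, T=5, A=3, G=1.
A+T = 8, G+C = 3
Tm = 2×8 + 4×3 = 28°C

28°C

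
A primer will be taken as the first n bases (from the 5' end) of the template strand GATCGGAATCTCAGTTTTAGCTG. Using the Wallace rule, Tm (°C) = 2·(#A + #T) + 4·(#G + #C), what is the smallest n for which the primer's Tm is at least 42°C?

n = 14

First 13 bases: GATCGGAATCTCA → Tm = 38°C (< 42°C)
First 14 bases: GATCGGAATCTCAG → Tm = 42°C (≥ 42°C)
Since every base adds ≥2°C, Tm only increases with n, so the threshold is first crossed at n = 14.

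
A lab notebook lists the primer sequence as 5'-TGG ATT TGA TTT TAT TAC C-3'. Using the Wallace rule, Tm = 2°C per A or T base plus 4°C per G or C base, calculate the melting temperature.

48°C

Scanning the sequence gives T=10, G=3, A=4, C=2.
So N_AT = 14 and N_GC = 5.
Tm = 2(14) + 4(5) = 28 + 20 = 48°C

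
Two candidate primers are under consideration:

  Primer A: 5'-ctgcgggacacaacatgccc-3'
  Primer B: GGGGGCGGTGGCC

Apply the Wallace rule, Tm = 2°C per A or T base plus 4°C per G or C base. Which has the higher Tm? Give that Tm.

Primer A: A+T=7, G+C=13 → Tm = 2(7)+4(13) = 66°C
Primer B: A+T=1, G+C=12 → Tm = 2(1)+4(12) = 50°C
66°C vs 50°C → primer A is higher.

Primer A, 66°C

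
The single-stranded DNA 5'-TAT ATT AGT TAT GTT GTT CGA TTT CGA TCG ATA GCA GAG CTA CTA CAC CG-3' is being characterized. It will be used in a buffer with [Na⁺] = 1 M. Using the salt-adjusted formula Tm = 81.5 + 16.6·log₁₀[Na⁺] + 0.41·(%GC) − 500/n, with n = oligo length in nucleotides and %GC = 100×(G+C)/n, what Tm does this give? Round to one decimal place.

87.1°C

Length n = 50. Counting bases: T=18, C=9, G=10, A=13
G+C = 19, so %GC = 19/50 × 100 = 38%
Salt term: 16.6 × (0) = 0
GC term: 0.41 × 38 = 15.58; length term: −500/50 = −10
Tm = 81.5 + (0) + 15.58 − 10 = 87.08 → 87.1°C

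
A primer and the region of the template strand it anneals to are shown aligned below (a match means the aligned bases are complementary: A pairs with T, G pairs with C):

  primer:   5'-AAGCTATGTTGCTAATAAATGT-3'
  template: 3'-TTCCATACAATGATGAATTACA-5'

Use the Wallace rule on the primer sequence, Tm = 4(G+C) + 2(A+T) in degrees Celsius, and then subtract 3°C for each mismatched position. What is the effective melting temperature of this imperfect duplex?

Primer base counts: A=8, T=8, G=4, C=2 → A+T=16, G+C=6
Perfect-match Tm = 2(16) + 4(6) = 32 + 24 = 56°C
Mismatches (positions where the bases are not complementary): 4 (at positions 4, 11, 15, 17)
Effective Tm = 56 − 4×3 = 56 − 12 = 44°C

44°C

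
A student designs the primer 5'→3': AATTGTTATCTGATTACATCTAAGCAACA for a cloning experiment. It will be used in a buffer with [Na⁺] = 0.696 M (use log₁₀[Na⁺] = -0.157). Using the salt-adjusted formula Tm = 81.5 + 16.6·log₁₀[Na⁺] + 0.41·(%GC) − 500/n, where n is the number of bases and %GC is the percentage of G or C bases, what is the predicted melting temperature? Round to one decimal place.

73.0°C

Length n = 29. Base counts: G=3, A=11, T=10, C=5
G+C = 8, so %GC = 8/29 × 100 = 27.586%
Salt term: 16.6 × (-0.157) = -2.606
GC term: 0.41 × 27.586 = 11.31; length term: −500/29 = −17.241
Tm = 81.5 + (-2.606) + 11.31 − 17.241 = 72.963 → 73.0°C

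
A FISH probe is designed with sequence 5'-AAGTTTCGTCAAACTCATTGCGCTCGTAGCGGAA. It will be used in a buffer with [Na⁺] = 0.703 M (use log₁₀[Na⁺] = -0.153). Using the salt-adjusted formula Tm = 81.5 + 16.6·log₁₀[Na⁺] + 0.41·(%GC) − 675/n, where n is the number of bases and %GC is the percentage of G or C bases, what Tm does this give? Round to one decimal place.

Length n = 34. Counting bases: C=8, A=9, T=9, G=8
G+C = 16, so %GC = 16/34 × 100 = 47.059%
Salt term: 16.6 × (-0.153) = -2.54
GC term: 0.41 × 47.059 = 19.294; length term: −675/34 = −19.853
Tm = 81.5 + (-2.54) + 19.294 − 19.853 = 78.401 → 78.4°C

78.4°C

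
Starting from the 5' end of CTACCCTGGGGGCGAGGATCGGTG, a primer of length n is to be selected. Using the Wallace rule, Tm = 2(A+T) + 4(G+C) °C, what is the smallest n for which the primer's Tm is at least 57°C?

n = 17

First 16 bases: CTACCCTGGGGGCGAG → Tm = 56°C (< 57°C)
First 17 bases: CTACCCTGGGGGCGAGG → Tm = 60°C (≥ 57°C)
Each additional base adds 2°C (A/T) or 4°C (G/C), so Tm is non-decreasing in n; n = 17 is the first length to reach 57°C.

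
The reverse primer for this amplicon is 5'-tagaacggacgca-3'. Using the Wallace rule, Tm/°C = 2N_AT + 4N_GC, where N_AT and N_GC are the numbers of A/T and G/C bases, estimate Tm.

40°C

Counting bases: T=1, A=5, C=3, G=4
So N_AT = 6 and N_GC = 7.
Tm = 2×6 + 4×7 = 40°C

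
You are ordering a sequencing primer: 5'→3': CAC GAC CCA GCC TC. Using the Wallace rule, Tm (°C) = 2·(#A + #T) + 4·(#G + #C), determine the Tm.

48°C

T=1, C=8, A=3, G=2
AT pairs contribute 4, GC pairs contribute 10.
Tm = 2×4 + 4×10 = 48°C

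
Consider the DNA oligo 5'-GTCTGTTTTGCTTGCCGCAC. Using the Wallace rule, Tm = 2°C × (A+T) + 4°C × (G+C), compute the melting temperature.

62°C

Base counts: G=5, A=1, T=8, C=6
A+T = 9, G+C = 11
Tm = 2×9 + 4×11 = 62°C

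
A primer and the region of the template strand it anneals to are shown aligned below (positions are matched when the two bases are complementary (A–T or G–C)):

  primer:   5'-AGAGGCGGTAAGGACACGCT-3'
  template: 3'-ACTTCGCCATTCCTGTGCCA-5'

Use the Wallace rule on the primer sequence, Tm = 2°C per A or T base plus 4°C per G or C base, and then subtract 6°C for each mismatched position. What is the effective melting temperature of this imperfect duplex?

46°C

Primer base counts: A=6, T=2, G=8, C=4 → A+T=8, G+C=12
Perfect-match Tm = 2(8) + 4(12) = 16 + 48 = 64°C
Mismatches (positions where the bases are not complementary): 3 (at positions 1, 4, 19)
Effective Tm = 64 − 3×6 = 64 − 18 = 46°C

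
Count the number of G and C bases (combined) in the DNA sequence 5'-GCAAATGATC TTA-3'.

4

Base counts: T=4, G=2, A=5, C=2
Total G or C: 2 + 2 = 4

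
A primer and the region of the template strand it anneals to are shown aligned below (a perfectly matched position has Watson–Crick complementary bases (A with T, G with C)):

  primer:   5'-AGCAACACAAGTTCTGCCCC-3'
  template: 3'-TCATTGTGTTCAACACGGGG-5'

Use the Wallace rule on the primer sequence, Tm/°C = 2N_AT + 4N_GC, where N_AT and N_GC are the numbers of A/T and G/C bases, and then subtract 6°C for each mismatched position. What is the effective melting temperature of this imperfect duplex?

Primer base counts: A=6, T=3, G=3, C=8 → A+T=9, G+C=11
Perfect-match Tm = 2(9) + 4(11) = 18 + 44 = 62°C
Mismatches (positions where the bases are not complementary): 2 (at positions 3, 14)
Effective Tm = 62 − 2×6 = 62 − 12 = 50°C

50°C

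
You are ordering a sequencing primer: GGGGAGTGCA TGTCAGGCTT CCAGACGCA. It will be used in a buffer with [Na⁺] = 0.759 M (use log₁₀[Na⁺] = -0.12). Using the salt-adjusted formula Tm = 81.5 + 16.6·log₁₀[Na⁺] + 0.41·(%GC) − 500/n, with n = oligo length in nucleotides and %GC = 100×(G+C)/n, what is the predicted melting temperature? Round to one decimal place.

87.7°C

Length n = 29. A=6, T=5, C=7, G=11
G+C = 18, so %GC = 18/29 × 100 = 62.069%
Salt term: 16.6 × (-0.12) = -1.992
GC term: 0.41 × 62.069 = 25.448; length term: −500/29 = −17.241
Tm = 81.5 + (-1.992) + 25.448 − 17.241 = 87.715 → 87.7°C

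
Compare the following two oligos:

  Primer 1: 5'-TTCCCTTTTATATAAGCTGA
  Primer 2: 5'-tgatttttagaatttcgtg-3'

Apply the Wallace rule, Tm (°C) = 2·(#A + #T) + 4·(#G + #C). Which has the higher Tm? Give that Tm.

Primer 1: A+T=14, G+C=6 → Tm = 2(14)+4(6) = 52°C
Primer 2: A+T=14, G+C=5 → Tm = 2(14)+4(5) = 48°C
52°C vs 48°C → primer 1 is higher.

Primer 1, 52°C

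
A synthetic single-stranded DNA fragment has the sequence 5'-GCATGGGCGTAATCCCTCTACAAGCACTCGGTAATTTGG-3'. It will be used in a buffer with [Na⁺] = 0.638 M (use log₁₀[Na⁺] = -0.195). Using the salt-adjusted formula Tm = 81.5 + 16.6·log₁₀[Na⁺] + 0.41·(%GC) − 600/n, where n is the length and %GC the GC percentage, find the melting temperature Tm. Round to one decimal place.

Length n = 39. Scanning the sequence gives A=9, T=10, C=10, G=10.
G+C = 20, so %GC = 20/39 × 100 = 51.282%
Salt term: 16.6 × (-0.195) = -3.237
GC term: 0.41 × 51.282 = 21.026; length term: −600/39 = −15.385
Tm = 81.5 + (-3.237) + 21.026 − 15.385 = 83.904 → 83.9°C

83.9°C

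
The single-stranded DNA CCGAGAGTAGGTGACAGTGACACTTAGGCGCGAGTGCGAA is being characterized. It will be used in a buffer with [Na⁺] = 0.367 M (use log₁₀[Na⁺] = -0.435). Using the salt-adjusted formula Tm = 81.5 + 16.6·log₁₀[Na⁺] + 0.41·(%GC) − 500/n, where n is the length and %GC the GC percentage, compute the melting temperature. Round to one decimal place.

Length n = 40. Base counts: G=15, A=11, C=8, T=6
G+C = 23, so %GC = 23/40 × 100 = 57.5%
Salt term: 16.6 × (-0.435) = -7.221
GC term: 0.41 × 57.5 = 23.575; length term: −500/40 = −12.5
Tm = 81.5 + (-7.221) + 23.575 − 12.5 = 85.354 → 85.4°C

85.4°C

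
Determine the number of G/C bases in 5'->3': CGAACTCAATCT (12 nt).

Counting bases: G=1, C=4, A=4, T=3
Total G or C: 1 + 4 = 5

5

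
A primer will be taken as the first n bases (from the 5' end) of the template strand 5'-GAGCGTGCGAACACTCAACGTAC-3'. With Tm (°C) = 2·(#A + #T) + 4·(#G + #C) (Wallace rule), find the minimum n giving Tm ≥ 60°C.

n = 19

First 18 bases: GAGCGTGCGAACACTCAA → Tm = 56°C (< 60°C)
First 19 bases: GAGCGTGCGAACACTCAAC → Tm = 60°C (≥ 60°C)
Each additional base adds 2°C (A/T) or 4°C (G/C), so Tm is non-decreasing in n; n = 19 is the first length to reach 60°C.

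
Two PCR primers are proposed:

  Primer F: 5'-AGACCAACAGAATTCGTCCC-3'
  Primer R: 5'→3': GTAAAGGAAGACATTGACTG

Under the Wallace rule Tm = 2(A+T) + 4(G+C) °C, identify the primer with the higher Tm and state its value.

Primer F: A+T=10, G+C=10 → Tm = 2(10)+4(10) = 60°C
Primer R: A+T=12, G+C=8 → Tm = 2(12)+4(8) = 56°C
60°C vs 56°C → primer F is higher.

Primer F, 60°C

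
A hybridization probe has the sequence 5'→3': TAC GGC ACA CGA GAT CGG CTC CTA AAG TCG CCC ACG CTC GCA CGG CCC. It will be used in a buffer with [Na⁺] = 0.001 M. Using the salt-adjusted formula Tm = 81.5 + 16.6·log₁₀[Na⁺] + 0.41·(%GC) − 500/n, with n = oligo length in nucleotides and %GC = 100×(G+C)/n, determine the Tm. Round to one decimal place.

48.6°C

Length n = 48. Scanning the sequence gives A=10, C=20, T=6, G=12.
G+C = 32, so %GC = 32/48 × 100 = 66.667%
Salt term: 16.6 × (-3) = -49.8
GC term: 0.41 × 66.667 = 27.333; length term: −500/48 = −10.417
Tm = 81.5 + (-49.8) + 27.333 − 10.417 = 48.616 → 48.6°C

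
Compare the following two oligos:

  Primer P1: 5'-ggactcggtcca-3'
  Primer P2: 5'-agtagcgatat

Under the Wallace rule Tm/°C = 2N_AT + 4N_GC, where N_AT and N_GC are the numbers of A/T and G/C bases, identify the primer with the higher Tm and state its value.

Primer P1: A+T=4, G+C=8 → Tm = 2(4)+4(8) = 40°C
Primer P2: A+T=7, G+C=4 → Tm = 2(7)+4(4) = 30°C
40°C vs 30°C → primer P1 is higher.

Primer P1, 40°C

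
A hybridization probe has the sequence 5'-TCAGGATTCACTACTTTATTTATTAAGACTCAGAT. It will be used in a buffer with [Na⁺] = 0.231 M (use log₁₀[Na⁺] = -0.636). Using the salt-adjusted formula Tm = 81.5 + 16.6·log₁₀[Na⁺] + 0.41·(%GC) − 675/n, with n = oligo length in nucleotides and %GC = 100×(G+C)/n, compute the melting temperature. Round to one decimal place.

63.4°C

Length n = 35. T=14, A=11, C=6, G=4
G+C = 10, so %GC = 10/35 × 100 = 28.571%
Salt term: 16.6 × (-0.636) = -10.558
GC term: 0.41 × 28.571 = 11.714; length term: −675/35 = −19.286
Tm = 81.5 + (-10.558) + 11.714 − 19.286 = 63.37 → 63.4°C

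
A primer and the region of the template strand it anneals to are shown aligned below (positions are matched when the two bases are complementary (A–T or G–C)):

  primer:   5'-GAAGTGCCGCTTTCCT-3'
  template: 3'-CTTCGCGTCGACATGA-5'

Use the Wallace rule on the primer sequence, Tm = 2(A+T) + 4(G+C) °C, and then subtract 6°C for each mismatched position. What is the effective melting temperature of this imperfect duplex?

26°C

Primer base counts: A=2, T=5, G=4, C=5 → A+T=7, G+C=9
Perfect-match Tm = 2(7) + 4(9) = 14 + 36 = 50°C
Mismatches (positions where the bases are not complementary): 4 (at positions 5, 8, 12, 14)
Effective Tm = 50 − 4×6 = 50 − 24 = 26°C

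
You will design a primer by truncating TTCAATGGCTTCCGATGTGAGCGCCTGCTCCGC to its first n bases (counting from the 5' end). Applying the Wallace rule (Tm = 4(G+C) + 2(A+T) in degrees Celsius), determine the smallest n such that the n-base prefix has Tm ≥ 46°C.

First 15 bases: TTCAATGGCTTCCGA → Tm = 44°C (< 46°C)
First 16 bases: TTCAATGGCTTCCGAT → Tm = 46°C (≥ 46°C)
Since every base adds ≥2°C, Tm only increases with n, so the threshold is first crossed at n = 16.

n = 16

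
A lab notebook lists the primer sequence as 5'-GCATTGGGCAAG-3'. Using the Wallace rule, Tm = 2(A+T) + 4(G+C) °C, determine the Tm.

38°C

Counting bases: C=2, T=2, G=5, A=3
A+T = 5, G+C = 7
Tm = 2(5) + 4(7) = 10 + 28 = 38°C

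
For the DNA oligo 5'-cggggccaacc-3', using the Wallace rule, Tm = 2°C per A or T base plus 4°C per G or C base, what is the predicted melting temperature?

Base counts: T=0, A=2, C=5, G=4
AT pairs contribute 2, GC pairs contribute 9.
Tm = 2×2 + 4×9 = 40°C

40°C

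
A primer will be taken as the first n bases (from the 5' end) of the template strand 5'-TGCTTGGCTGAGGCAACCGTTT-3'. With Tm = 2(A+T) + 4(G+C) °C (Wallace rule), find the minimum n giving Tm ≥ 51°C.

First 16 bases: TGCTTGGCTGAGGCAA → Tm = 50°C (< 51°C)
First 17 bases: TGCTTGGCTGAGGCAAC → Tm = 54°C (≥ 51°C)
Each additional base adds 2°C (A/T) or 4°C (G/C), so Tm is non-decreasing in n; n = 17 is the first length to reach 51°C.

n = 17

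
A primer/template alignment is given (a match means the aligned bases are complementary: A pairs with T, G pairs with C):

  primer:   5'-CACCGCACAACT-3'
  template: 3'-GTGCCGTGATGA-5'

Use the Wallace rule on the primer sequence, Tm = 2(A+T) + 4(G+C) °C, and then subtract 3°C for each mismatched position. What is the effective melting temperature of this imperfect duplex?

Primer base counts: A=4, T=1, G=1, C=6 → A+T=5, G+C=7
Perfect-match Tm = 2(5) + 4(7) = 10 + 28 = 38°C
Mismatches (positions where the bases are not complementary): 2 (at positions 4, 9)
Effective Tm = 38 − 2×3 = 38 − 6 = 32°C

32°C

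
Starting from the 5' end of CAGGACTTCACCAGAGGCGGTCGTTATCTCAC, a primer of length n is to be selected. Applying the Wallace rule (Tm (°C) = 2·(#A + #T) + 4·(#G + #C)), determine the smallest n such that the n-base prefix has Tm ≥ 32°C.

n = 11

First 10 bases: CAGGACTTCA → Tm = 30°C (< 32°C)
First 11 bases: CAGGACTTCAC → Tm = 34°C (≥ 32°C)
Each additional base adds 2°C (A/T) or 4°C (G/C), so Tm is non-decreasing in n; n = 11 is the first length to reach 32°C.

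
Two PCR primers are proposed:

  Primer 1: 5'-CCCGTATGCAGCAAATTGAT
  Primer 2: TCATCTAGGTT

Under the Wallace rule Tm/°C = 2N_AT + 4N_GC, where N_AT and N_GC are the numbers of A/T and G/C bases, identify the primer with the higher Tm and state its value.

Primer 1: A+T=11, G+C=9 → Tm = 2(11)+4(9) = 58°C
Primer 2: A+T=7, G+C=4 → Tm = 2(7)+4(4) = 30°C
58°C vs 30°C → primer 1 is higher.

Primer 1, 58°C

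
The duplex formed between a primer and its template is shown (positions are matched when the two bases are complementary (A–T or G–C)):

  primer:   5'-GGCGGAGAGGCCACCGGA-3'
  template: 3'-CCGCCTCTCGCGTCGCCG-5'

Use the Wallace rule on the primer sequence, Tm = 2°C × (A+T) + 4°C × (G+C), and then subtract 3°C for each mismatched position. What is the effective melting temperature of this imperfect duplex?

Primer base counts: A=4, T=0, G=9, C=5 → A+T=4, G+C=14
Perfect-match Tm = 2(4) + 4(14) = 8 + 56 = 64°C
Mismatches (positions where the bases are not complementary): 4 (at positions 10, 11, 14, 18)
Effective Tm = 64 − 4×3 = 64 − 12 = 52°C

52°C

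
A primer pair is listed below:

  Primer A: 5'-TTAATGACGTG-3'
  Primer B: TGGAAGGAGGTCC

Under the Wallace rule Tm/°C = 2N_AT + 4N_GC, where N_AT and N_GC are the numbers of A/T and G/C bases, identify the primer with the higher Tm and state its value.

Primer B, 42°C

Primer A: A+T=7, G+C=4 → Tm = 2(7)+4(4) = 30°C
Primer B: A+T=5, G+C=8 → Tm = 2(5)+4(8) = 42°C
30°C vs 42°C → primer B is higher.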